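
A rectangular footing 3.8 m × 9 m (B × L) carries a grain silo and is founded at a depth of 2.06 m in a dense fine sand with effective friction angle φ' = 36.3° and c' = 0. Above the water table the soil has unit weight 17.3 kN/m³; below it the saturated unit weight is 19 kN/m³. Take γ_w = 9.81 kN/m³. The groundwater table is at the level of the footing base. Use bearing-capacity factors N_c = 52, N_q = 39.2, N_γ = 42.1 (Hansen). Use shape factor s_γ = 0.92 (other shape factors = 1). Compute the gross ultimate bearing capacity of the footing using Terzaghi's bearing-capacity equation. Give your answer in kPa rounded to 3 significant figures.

q = γ·D_f = 17.3 × 2.06 = 35.638 kPa.
For the ½γBN_γ term take γ' = 19 − 9.81 = 9.19 kN/m³ (soil below base is submerged).
q·N_q = 35.638 × 39.2 = 1397 kPa
0.5·γ·B·N_γ·s_γ = 0.5 × 9.19 × 3.8 × 42.1 × 0.92 = 676.3 kPa
q_ult = 1397 + 676.3 = 2073.3 kPa.

q_ult ≈ 2070 kPa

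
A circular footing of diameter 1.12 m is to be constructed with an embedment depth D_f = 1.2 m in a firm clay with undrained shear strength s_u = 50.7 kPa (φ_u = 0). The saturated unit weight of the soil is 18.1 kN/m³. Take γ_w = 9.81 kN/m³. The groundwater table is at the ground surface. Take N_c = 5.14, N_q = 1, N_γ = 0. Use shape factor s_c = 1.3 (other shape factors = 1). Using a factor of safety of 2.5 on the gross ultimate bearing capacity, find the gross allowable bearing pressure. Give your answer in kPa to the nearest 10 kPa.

With the water table at the surface the whole profile is submerged: γ' = 18.1 − 9.81 = 8.29 kN/m³, so q = γ'·D_f = 9.948 kPa.
q_ult = c·N_c·s_c + q·N_q
     = 50.7 × 5.14 × 1.3 + 9.948 × 1
     = 338.78 + 9.948 = 348.73 kPa.
q_all = 348.73 / 2.5 = 139.49 kPa.

q_all ≈ 140 kPa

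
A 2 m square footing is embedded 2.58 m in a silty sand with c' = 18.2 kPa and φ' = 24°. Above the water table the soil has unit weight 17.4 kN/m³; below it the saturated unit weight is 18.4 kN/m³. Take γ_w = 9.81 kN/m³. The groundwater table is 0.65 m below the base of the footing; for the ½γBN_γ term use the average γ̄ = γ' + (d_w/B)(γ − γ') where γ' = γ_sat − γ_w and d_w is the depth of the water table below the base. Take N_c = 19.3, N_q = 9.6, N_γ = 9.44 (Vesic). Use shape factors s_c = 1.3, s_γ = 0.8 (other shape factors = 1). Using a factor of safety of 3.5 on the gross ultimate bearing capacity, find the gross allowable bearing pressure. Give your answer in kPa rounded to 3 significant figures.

Effective surcharge at the founding depth q = γ·D_f = 17.4 × 2.58 = 44.892 kPa.
With d_w = 0.65 m < B, γ̄ = 8.59 + (0.65/2) × (17.4 − 8.59) = 11.453 kN/m³.
q_ult = c·N_c·s_c + q·N_q + 0.5·γ·B·N_γ·s_γ
     = 18.2 × 19.3 × 1.3 + 44.892 × 9.6 + 0.5 × 11.453 × 2 × 9.44 × 0.8
     = 456.64 + 430.96 + 86.495 = 974.1 kPa.
q_all = 974.1 / 3.5 = 278.31 kPa.

q_all ≈ 278 kPa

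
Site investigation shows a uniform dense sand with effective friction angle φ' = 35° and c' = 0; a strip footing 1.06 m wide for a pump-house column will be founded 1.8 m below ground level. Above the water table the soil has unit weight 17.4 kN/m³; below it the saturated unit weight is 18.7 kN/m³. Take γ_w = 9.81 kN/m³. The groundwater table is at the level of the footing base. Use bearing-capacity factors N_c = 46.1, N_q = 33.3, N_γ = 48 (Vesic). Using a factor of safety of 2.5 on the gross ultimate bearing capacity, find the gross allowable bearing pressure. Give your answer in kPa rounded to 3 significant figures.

q = γ·D_f = 17.4 × 1.8 = 31.32 kPa.
For the ½γBN_γ term take γ' = 18.7 − 9.81 = 8.89 kN/m³ (soil below base is submerged).
q·N_q = 31.32 × 33.3 = 1043 kPa
0.5·γ·B·N_γ = 0.5 × 8.89 × 1.06 × 48 = 226.16 kPa
q_ult = 1043 + 226.16 = 1269.1 kPa.
q_all = 1269.1 / 2.5 = 507.65 kPa.

q_all ≈ 508 kPa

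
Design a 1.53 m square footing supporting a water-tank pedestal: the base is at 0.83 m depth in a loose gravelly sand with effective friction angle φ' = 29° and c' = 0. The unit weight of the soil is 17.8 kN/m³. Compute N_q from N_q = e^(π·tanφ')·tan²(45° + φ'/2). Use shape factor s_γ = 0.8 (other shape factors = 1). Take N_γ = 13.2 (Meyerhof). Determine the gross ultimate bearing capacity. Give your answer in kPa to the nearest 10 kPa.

q_ult ≈ 390 kPa

tan29° = 0.5543, so N_q = e^(π×0.5543)·tan²(59.5°) = 5.705 × 2.882 = 16.44.
q = γ·D_f = 17.8 × 0.83 = 14.774 kPa.
q·N_q = 14.774 × 16.443 = 242.93 kPa
0.5·γ·B·N_γ·s_γ = 0.5 × 17.8 × 1.53 × 13.2 × 0.8 = 143.8 kPa
q_ult = 242.93 + 143.8 = 386.73 kPa.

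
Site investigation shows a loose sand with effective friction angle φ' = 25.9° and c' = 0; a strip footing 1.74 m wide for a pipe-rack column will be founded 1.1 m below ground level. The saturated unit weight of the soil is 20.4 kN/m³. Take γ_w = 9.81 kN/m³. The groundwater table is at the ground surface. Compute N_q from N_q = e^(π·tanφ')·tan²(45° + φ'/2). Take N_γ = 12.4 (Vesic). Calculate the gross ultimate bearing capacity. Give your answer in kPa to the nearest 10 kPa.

tan25.9° = 0.4856, so N_q = e^(π×0.4856)·tan²(57.95°) = 4.597 × 2.551 = 11.73.
γ' = 20.4 − 9.81 = 10.59 kN/m³ (submerged throughout). q = 10.59 × 1.1 = 11.649 kPa; the same γ' applies in the ½γBN_γ term.
q·N_q = 11.649 × 11.728 = 136.62 kPa
0.5·γ·B·N_γ = 0.5 × 10.59 × 1.74 × 12.4 = 114.24 kPa
q_ult = 136.62 + 114.24 = 250.87 kPa.

q_ult ≈ 250 kPa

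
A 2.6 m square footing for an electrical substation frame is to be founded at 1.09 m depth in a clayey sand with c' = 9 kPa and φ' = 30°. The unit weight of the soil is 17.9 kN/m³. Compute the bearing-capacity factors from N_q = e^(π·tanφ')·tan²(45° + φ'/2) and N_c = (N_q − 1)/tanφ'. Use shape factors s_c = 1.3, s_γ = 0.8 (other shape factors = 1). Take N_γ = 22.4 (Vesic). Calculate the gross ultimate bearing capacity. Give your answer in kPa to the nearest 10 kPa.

q_ult ≈ 1130 kPa

tan30° = 0.5774, so N_q = e^(π×0.5774)·tan²(60°) = 6.134 × 3.0 = 18.4.
N_c = (18.4 − 1)/tan30° = 30.14.
q = γ·D_f = 17.9 × 1.09 = 19.511 kPa.
c·N_c·s_c = 9 × 30.14 × 1.3 = 352.63 kPa
q·N_q = 19.511 × 18.401 = 359.02 kPa
0.5·γ·B·N_γ·s_γ = 0.5 × 17.9 × 2.6 × 22.4 × 0.8 = 417 kPa
q_ult = 352.63 + 359.02 + 417 = 1128.7 kPa.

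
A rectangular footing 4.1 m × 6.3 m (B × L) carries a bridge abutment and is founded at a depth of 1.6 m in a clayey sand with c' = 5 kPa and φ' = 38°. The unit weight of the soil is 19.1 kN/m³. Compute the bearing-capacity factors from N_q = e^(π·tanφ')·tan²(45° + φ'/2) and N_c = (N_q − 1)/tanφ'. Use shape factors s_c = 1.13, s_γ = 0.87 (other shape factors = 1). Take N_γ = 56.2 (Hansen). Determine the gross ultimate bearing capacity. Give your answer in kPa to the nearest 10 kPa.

tan38° = 0.7813, so N_q = e^(π×0.7813)·tan²(64°) = 11.64 × 4.204 = 48.93.
N_c = (48.93 − 1)/tan38° = 61.35.
Effective surcharge at the founding depth q = γ·D_f = 19.1 × 1.6 = 30.56 kPa.
q_ult = c·N_c·s_c + q·N_q + 0.5·γ·B·N_γ·s_γ
     = 5 × 61.352 × 1.13 + 30.56 × 48.933 + 0.5 × 19.1 × 4.1 × 56.2 × 0.87
     = 346.64 + 1495.4 + 1914.4 = 3756.5 kPa.

q_ult ≈ 3760 kPa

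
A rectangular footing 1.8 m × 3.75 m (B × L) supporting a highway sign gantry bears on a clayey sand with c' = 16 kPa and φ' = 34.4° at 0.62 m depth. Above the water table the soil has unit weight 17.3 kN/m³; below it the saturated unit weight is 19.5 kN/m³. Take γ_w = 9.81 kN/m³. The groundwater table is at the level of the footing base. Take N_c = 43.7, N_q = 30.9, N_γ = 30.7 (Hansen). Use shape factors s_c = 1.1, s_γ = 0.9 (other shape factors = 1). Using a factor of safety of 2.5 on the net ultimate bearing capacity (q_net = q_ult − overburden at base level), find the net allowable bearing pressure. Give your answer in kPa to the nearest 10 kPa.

Overburden at base level: q = 17.3 × 0.62 = 10.726 kPa.
Below the base the soil is submerged, so the ½γBN_γ term uses γ' = 19.5 − 9.81 = 9.69 kN/m³.
Cohesion term c·N_c·s_c = 16 × 43.7 × 1.1 = 769.12 kPa; surcharge term q·N_q = 10.726 × 30.9 = 331.43 kPa; self-weight term 0.5·γ·B·N_γ·s_γ = 0.5 × 9.69 × 1.8 × 30.7 × 0.9 = 240.96 kPa.
q_ult = 769.12 + 331.43 + 240.96 = 1341.5 kPa.
q_net = 1341.5 − 10.726 = 1330.8 kPa.
q_all(net) = 1330.8 / 2.5 = 532.32 kPa.

q_all(net) ≈ 530 kPa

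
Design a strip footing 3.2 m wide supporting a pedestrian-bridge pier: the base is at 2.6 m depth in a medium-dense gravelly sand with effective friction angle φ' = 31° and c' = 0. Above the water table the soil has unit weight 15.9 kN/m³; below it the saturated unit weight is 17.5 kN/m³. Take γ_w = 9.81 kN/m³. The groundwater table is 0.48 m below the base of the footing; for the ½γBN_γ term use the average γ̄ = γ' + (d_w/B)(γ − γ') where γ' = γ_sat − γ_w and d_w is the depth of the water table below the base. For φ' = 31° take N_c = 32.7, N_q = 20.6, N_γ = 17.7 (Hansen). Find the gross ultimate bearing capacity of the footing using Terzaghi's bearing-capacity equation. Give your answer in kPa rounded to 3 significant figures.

q_ult ≈ 1100 kPa

Overburden at base level: q = 15.9 × 2.6 = 41.34 kPa.
The water table is 0.48 m below the base (< B = 3.2 m), so the ½γBN_γ term uses γ̄ = γ' + (d_w/B)(γ − γ') = 7.69 + (0.48/3.2)(15.9 − 7.69) = 8.9215 kN/m³.
Surcharge term q·N_q = 41.34 × 20.6 = 851.6 kPa; self-weight term 0.5·γ·B·N_γ = 0.5 × 8.9215 × 3.2 × 17.7 = 252.66 kPa.
q_ult = 851.6 + 252.66 = 1104.3 kPa.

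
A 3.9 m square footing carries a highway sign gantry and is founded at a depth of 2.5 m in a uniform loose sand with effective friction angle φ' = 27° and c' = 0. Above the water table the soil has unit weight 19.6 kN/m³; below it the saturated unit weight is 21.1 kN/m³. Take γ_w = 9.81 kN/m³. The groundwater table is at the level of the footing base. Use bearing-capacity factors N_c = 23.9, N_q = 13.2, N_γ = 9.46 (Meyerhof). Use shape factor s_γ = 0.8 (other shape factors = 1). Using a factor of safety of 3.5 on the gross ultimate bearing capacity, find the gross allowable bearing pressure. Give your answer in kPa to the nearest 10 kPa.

Effective surcharge at the founding depth q = γ·D_f = 19.6 × 2.5 = 49 kPa.
The water table coincides with the base, so in the self-weight term γ → γ' = 11.29 kN/m³.
q_ult = q·N_q + 0.5·γ·B·N_γ·s_γ
     = 49 × 13.2 + 0.5 × 11.29 × 3.9 × 9.46 × 0.8
     = 646.8 + 166.61 = 813.41 kPa.
q_all = 813.41 / 3.5 = 232.4 kPa.

q_all ≈ 230 kPa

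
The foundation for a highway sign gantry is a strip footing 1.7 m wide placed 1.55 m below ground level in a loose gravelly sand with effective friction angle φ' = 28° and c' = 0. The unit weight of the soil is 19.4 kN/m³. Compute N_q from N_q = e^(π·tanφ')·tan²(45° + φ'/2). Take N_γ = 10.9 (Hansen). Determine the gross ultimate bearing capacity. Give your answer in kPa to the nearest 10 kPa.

q_ult ≈ 620 kPa

tan28° = 0.5317, so N_q = e^(π×0.5317)·tan²(59°) = 5.314 × 2.77 = 14.72.
Effective surcharge at the founding depth q = γ·D_f = 19.4 × 1.55 = 30.07 kPa.
q_ult = q·N_q + 0.5·γ·B·N_γ
     = 30.07 × 14.72 + 0.5 × 19.4 × 1.7 × 10.9
     = 442.63 + 179.74 = 622.37 kPa.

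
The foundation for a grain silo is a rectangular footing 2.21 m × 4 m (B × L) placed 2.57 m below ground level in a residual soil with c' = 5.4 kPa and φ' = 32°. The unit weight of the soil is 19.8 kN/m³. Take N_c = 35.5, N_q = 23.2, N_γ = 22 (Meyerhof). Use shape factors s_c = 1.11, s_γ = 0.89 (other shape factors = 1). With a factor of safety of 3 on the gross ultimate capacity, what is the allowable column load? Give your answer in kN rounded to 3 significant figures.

q = γ·D_f = 19.8 × 2.57 = 50.886 kPa.
c·N_c·s_c = 5.4 × 35.5 × 1.11 = 212.79 kPa
q·N_q = 50.886 × 23.2 = 1180.6 kPa
0.5·γ·B·N_γ·s_γ = 0.5 × 19.8 × 2.21 × 22 × 0.89 = 428.39 kPa
q_ult = 212.79 + 1180.6 + 428.39 = 1821.7 kPa.
Gross allowable pressure q_all = 1821.7 / 3 = 607.24 kPa.
Footing area = 8.84 m², so allowable column load = 607.24 × 8.84 = 5368 kN.

P_all ≈ 5370 kN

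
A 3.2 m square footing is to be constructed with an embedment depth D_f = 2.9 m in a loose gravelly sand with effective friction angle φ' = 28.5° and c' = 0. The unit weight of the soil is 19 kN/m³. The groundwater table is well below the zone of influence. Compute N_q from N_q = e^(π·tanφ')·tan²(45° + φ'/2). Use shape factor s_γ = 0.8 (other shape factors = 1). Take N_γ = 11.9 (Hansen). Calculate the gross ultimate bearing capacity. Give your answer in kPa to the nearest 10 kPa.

tan28.5° = 0.543, so N_q = e^(π×0.543)·tan²(59.25°) = 5.505 × 2.825 = 15.55.
q = γ·D_f = 19 × 2.9 = 55.1 kPa.
q·N_q = 55.1 × 15.554 = 857.05 kPa
0.5·γ·B·N_γ·s_γ = 0.5 × 19 × 3.2 × 11.9 × 0.8 = 289.41 kPa
q_ult = 857.05 + 289.41 = 1146.5 kPa.

q_ult ≈ 1150 kPa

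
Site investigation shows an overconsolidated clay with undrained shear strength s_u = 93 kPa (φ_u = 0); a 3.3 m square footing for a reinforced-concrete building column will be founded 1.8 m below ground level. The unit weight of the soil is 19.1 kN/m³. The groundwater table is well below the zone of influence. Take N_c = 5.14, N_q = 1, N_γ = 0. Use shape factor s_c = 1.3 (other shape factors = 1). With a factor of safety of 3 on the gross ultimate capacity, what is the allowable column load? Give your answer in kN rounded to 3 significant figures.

P_all ≈ 2380 kN

Overburden at base level: q = 19.1 × 1.8 = 34.38 kPa.
Cohesion term c·N_c·s_c = 93 × 5.14 × 1.3 = 621.43 kPa; surcharge term q·N_q = 34.38 × 1 = 34.38 kPa.
q_ult = 621.43 + 34.38 = 655.81 kPa.
Gross allowable pressure q_all = 655.81 / 3 = 218.6 kPa.
Footing area = 10.89 m², so allowable column load = 218.6 × 10.89 = 2380.6 kN.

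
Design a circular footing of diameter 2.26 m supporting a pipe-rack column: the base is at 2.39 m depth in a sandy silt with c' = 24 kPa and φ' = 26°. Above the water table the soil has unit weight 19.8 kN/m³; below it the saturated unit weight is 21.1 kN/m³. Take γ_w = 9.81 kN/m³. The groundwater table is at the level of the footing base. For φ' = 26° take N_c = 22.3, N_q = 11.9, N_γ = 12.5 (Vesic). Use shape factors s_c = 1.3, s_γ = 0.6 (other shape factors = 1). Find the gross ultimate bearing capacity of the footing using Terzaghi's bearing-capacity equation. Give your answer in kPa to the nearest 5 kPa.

q = γ·D_f = 19.8 × 2.39 = 47.322 kPa.
For the ½γBN_γ term take γ' = 21.1 − 9.81 = 11.29 kN/m³ (soil below base is submerged).
c·N_c·s_c = 24 × 22.3 × 1.3 = 695.76 kPa
q·N_q = 47.322 × 11.9 = 563.13 kPa
0.5·γ·B·N_γ·s_γ = 0.5 × 11.29 × 2.26 × 12.5 × 0.6 = 95.683 kPa
q_ult = 695.76 + 563.13 + 95.683 = 1354.6 kPa.

q_ult ≈ 1355 kPa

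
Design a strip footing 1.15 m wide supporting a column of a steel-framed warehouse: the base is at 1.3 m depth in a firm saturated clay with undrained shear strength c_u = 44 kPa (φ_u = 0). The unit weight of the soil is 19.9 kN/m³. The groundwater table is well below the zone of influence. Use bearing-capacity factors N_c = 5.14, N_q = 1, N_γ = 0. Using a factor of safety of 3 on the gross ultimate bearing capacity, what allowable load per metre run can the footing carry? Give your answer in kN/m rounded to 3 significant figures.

Overburden at base level: q = 19.9 × 1.3 = 25.87 kPa.
Cohesion term c·N_c = 44 × 5.14 = 226.16 kPa; surcharge term q·N_q = 25.87 × 1 = 25.87 kPa.
q_ult = 226.16 + 25.87 = 252.03 kPa.
Gross allowable pressure q_all = 252.03 / 3 = 84.01 kPa.
Allowable wall load = q_all × B = 84.01 × 1.15 = 96.611 kN per metre run.

≈ 96.6 kN/m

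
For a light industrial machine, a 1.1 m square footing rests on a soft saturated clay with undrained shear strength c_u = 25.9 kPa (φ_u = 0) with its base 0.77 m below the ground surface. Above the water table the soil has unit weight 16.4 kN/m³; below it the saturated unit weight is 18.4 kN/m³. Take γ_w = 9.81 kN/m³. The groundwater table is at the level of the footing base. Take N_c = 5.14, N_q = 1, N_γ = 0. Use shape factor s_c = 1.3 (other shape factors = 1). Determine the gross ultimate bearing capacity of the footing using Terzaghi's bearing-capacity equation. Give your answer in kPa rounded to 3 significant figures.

q_ult ≈ 186 kPa

Overburden at base level: q = 16.4 × 0.77 = 12.628 kPa.
Cohesion term c·N_c·s_c = 25.9 × 5.14 × 1.3 = 173.06 kPa; surcharge term q·N_q = 12.628 × 1 = 12.628 kPa.
q_ult = 173.06 + 12.628 = 185.69 kPa.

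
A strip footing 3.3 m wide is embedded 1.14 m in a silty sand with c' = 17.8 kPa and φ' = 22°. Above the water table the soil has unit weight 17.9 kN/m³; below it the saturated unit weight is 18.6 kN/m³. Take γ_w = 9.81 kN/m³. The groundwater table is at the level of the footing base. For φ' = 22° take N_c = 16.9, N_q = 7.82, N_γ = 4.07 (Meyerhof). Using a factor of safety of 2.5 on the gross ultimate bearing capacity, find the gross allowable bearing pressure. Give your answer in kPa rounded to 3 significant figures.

Effective surcharge at the founding depth q = γ·D_f = 17.9 × 1.14 = 20.406 kPa.
The water table coincides with the base, so in the self-weight term γ → γ' = 8.79 kN/m³.
q_ult = c·N_c + q·N_q + 0.5·γ·B·N_γ
     = 17.8 × 16.9 + 20.406 × 7.82 + 0.5 × 8.79 × 3.3 × 4.07
     = 300.82 + 159.57 + 59.029 = 519.42 kPa.
q_all = 519.42 / 2.5 = 207.77 kPa.

q_all ≈ 208 kPa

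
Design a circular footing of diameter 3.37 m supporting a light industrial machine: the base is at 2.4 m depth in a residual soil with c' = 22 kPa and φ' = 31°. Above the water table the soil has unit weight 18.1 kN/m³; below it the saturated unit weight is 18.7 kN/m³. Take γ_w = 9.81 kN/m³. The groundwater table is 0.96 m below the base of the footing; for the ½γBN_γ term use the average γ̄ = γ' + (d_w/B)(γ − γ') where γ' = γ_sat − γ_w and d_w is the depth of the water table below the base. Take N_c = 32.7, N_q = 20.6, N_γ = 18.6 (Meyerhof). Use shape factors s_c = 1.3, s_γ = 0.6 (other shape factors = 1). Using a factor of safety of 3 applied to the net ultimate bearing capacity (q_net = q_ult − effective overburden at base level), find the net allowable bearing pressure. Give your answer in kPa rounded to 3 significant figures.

q = γ·D_f = 18.1 × 2.4 = 43.44 kPa.
γ' = 8.89 kN/m³; averaging over the depth B below the base, γ̄ = γ' + (d_w/B)(γ − γ') = 11.514 kN/m³.
c·N_c·s_c = 22 × 32.7 × 1.3 = 935.22 kPa
q·N_q = 43.44 × 20.6 = 894.86 kPa
0.5·γ·B·N_γ·s_γ = 0.5 × 11.514 × 3.37 × 18.6 × 0.6 = 216.51 kPa
q_ult = 935.22 + 894.86 + 216.51 = 2046.6 kPa.
Net ultimate: q_net = 2046.6 − 43.44 = 2003.2 kPa.
q_all(net) = 2003.2 / 3 = 667.72 kPa.

q_all(net) ≈ 668 kPa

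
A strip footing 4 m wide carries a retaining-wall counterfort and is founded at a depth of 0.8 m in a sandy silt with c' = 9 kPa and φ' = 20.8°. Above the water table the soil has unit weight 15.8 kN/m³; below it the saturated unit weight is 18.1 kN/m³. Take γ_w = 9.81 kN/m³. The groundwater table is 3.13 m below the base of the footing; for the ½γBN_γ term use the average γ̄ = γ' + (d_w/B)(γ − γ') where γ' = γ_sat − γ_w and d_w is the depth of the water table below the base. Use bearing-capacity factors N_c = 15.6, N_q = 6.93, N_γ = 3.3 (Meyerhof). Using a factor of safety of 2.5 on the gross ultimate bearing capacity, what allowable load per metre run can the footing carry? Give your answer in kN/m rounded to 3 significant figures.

≈ 514 kN/m

Overburden at base level: q = 15.8 × 0.8 = 12.64 kPa.
The water table is 3.13 m below the base (< B = 4 m), so the ½γBN_γ term uses γ̄ = γ' + (d_w/B)(γ − γ') = 8.29 + (3.13/4)(15.8 − 8.29) = 14.167 kN/m³.
Cohesion term c·N_c = 9 × 15.6 = 140.4 kPa; surcharge term q·N_q = 12.64 × 6.93 = 87.595 kPa; self-weight term 0.5·γ·B·N_γ = 0.5 × 14.167 × 4 × 3.3 = 93.499 kPa.
q_ult = 140.4 + 87.595 + 93.499 = 321.49 kPa.
Gross allowable pressure q_all = 321.49 / 2.5 = 128.6 kPa.
Allowable wall load = q_all × B = 128.6 × 4 = 514.39 kN per metre run.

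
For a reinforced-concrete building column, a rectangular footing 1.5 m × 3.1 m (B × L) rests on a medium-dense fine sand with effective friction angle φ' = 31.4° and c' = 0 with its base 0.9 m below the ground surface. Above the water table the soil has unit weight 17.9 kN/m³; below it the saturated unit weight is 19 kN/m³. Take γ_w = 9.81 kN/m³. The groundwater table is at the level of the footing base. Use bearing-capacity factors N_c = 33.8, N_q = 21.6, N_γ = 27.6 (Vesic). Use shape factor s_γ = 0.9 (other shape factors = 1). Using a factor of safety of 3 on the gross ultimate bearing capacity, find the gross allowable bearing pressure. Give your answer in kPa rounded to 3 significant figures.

q_all ≈ 173 kPa

Overburden at base level: q = 17.9 × 0.9 = 16.11 kPa.
Below the base the soil is submerged, so the ½γBN_γ term uses γ' = 19 − 9.81 = 9.19 kN/m³.
Surcharge term q·N_q = 16.11 × 21.6 = 347.98 kPa; self-weight term 0.5·γ·B·N_γ·s_γ = 0.5 × 9.19 × 1.5 × 27.6 × 0.9 = 171.21 kPa.
q_ult = 347.98 + 171.21 = 519.19 kPa.
q_all = 519.19 / 3 = 173.06 kPa.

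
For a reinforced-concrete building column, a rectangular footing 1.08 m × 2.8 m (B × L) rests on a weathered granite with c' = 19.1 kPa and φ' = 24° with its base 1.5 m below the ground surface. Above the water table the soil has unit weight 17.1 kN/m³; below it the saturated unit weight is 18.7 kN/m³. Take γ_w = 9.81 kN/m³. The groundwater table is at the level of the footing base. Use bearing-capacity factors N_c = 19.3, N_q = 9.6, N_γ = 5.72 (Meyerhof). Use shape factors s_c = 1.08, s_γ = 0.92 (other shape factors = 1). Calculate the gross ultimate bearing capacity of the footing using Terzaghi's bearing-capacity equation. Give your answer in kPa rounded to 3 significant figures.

q_ult ≈ 670 kPa

Effective surcharge at the founding depth q = γ·D_f = 17.1 × 1.5 = 25.65 kPa.
The water table coincides with the base, so in the self-weight term γ → γ' = 8.89 kN/m³.
q_ult = c·N_c·s_c + q·N_q + 0.5·γ·B·N_γ·s_γ
     = 19.1 × 19.3 × 1.08 + 25.65 × 9.6 + 0.5 × 8.89 × 1.08 × 5.72 × 0.92
     = 398.12 + 246.24 + 25.263 = 669.62 kPa.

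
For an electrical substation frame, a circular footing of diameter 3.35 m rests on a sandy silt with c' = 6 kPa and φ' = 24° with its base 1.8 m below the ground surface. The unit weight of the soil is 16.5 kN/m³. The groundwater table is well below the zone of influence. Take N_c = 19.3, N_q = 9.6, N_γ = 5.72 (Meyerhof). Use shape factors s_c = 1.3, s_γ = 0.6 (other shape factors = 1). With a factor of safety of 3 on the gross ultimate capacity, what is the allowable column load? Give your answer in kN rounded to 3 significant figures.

P_all ≈ 1560 kN

Effective surcharge at the founding depth q = γ·D_f = 16.5 × 1.8 = 29.7 kPa.
q_ult = c·N_c·s_c + q·N_q + 0.5·γ·B·N_γ·s_γ
     = 6 × 19.3 × 1.3 + 29.7 × 9.6 + 0.5 × 16.5 × 3.35 × 5.72 × 0.6
     = 150.54 + 285.12 + 94.852 = 530.51 kPa.
Gross allowable pressure q_all = 530.51 / 3 = 176.84 kPa.
Footing area = 8.8141 m², so allowable column load = 176.84 × 8.8141 = 1558.7 kN.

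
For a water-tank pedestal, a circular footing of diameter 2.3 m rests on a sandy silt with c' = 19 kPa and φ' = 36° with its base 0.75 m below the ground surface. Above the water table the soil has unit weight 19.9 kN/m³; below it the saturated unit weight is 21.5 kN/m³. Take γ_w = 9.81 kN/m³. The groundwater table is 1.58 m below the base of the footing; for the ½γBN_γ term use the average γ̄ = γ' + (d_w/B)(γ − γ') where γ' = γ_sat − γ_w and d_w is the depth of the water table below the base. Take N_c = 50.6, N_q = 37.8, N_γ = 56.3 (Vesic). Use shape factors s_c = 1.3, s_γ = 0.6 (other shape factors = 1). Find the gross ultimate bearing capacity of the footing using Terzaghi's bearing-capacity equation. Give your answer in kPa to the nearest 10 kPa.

Overburden at base level: q = 19.9 × 0.75 = 14.925 kPa.
The water table is 1.58 m below the base (< B = 2.3 m), so the ½γBN_γ term uses γ̄ = γ' + (d_w/B)(γ − γ') = 11.69 + (1.58/2.3)(19.9 − 11.69) = 17.33 kN/m³.
Cohesion term c·N_c·s_c = 19 × 50.6 × 1.3 = 1249.8 kPa; surcharge term q·N_q = 14.925 × 37.8 = 564.16 kPa; self-weight term 0.5·γ·B·N_γ·s_γ = 0.5 × 17.33 × 2.3 × 56.3 × 0.6 = 673.22 kPa.
q_ult = 1249.8 + 564.16 + 673.22 = 2487.2 kPa.

q_ult ≈ 2490 kPa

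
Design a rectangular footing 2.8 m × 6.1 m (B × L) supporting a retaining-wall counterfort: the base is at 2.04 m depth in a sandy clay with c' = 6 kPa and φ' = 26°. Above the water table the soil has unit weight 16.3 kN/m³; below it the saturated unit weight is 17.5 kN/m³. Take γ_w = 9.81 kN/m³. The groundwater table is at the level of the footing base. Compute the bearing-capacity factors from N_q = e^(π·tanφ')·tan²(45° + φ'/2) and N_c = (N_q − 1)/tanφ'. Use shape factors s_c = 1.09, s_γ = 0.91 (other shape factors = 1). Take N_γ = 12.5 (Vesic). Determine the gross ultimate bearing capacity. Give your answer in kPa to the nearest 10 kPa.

q_ult ≈ 660 kPa

tan26° = 0.4877, so N_q = e^(π×0.4877)·tan²(58°) = 4.629 × 2.561 = 11.85.
N_c = (11.85 − 1)/tan26° = 22.25.
Effective surcharge at the founding depth q = γ·D_f = 16.3 × 2.04 = 33.252 kPa.
The water table coincides with the base, so in the self-weight term γ → γ' = 7.69 kN/m³.
q_ult = c·N_c·s_c + q·N_q + 0.5·γ·B·N_γ·s_γ
     = 6 × 22.254 × 1.09 + 33.252 × 11.854 + 0.5 × 7.69 × 2.8 × 12.5 × 0.91
     = 145.54 + 394.18 + 122.46 = 662.18 kPa.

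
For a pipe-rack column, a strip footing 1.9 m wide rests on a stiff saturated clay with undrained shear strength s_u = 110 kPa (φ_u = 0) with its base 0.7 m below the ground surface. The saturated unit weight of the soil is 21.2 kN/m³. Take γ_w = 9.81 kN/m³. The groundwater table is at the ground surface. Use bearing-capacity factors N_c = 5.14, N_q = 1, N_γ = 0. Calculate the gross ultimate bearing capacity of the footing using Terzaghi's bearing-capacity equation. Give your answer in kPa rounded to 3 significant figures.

q_ult ≈ 573 kPa

With the water table at the surface the whole profile is submerged: γ' = 21.2 − 9.81 = 11.39 kN/m³, so q = γ'·D_f = 7.973 kPa.
q_ult = c·N_c + q·N_q
     = 110 × 5.14 + 7.973 × 1
     = 565.4 + 7.973 = 573.37 kPa.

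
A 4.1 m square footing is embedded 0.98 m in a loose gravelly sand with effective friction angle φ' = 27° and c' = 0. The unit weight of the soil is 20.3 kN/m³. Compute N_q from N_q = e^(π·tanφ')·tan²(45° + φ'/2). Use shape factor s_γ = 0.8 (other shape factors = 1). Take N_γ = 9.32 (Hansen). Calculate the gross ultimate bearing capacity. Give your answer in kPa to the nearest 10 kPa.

tan27° = 0.5095, so N_q = e^(π×0.5095)·tan²(58.5°) = 4.957 × 2.663 = 13.2.
Overburden at base level: q = 20.3 × 0.98 = 19.894 kPa.
Surcharge term q·N_q = 19.894 × 13.199 = 262.58 kPa; self-weight term 0.5·γ·B·N_γ·s_γ = 0.5 × 20.3 × 4.1 × 9.32 × 0.8 = 310.28 kPa.
q_ult = 262.58 + 310.28 = 572.87 kPa.

q_ult ≈ 570 kPa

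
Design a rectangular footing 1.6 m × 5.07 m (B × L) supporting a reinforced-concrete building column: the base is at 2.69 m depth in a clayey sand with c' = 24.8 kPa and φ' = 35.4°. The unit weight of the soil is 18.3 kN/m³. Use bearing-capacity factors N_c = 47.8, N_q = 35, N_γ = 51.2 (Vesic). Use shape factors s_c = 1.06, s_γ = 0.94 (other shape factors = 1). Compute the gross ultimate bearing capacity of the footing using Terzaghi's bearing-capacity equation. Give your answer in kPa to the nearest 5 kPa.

Effective surcharge at the founding depth q = γ·D_f = 18.3 × 2.69 = 49.227 kPa.
q_ult = c·N_c·s_c + q·N_q + 0.5·γ·B·N_γ·s_γ
     = 24.8 × 47.8 × 1.06 + 49.227 × 35 + 0.5 × 18.3 × 1.6 × 51.2 × 0.94
     = 1256.6 + 1722.9 + 704.59 = 3684.1 kPa.

q_ult ≈ 3685 kPa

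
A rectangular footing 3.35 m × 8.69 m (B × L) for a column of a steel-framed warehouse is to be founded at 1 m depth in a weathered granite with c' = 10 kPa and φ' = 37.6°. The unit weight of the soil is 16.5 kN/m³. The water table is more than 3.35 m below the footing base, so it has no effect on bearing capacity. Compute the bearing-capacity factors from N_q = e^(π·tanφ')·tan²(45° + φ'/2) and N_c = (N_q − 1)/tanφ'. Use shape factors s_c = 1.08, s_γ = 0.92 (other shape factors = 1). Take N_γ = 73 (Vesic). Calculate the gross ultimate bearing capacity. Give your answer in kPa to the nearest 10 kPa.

tan37.6° = 0.7701, so N_q = e^(π×0.7701)·tan²(63.8°) = 11.239 × 4.13 = 46.42.
N_c = (46.42 − 1)/tan37.6° = 58.97.
q = γ·D_f = 16.5 × 1 = 16.5 kPa.
c·N_c·s_c = 10 × 58.975 × 1.08 = 636.93 kPa
q·N_q = 16.5 × 46.417 = 765.87 kPa
0.5·γ·B·N_γ·s_γ = 0.5 × 16.5 × 3.35 × 73 × 0.92 = 1856.1 kPa
q_ult = 636.93 + 765.87 + 1856.1 = 3258.9 kPa.

q_ult ≈ 3260 kPa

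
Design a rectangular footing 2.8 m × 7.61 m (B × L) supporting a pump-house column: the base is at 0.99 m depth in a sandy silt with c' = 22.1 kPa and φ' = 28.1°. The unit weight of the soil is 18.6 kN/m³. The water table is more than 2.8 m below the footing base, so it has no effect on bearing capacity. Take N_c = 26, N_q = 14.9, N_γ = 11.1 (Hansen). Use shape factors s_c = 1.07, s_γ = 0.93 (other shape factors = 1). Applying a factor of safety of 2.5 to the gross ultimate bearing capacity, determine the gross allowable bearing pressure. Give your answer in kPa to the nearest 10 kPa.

q_all ≈ 460 kPa

Overburden at base level: q = 18.6 × 0.99 = 18.414 kPa.
Cohesion term c·N_c·s_c = 22.1 × 26 × 1.07 = 614.82 kPa; surcharge term q·N_q = 18.414 × 14.9 = 274.37 kPa; self-weight term 0.5·γ·B·N_γ·s_γ = 0.5 × 18.6 × 2.8 × 11.1 × 0.93 = 268.81 kPa.
q_ult = 614.82 + 274.37 + 268.81 = 1158 kPa.
q_all = q_ult / FS = 1158 / 2.5 = 463.2 kPa.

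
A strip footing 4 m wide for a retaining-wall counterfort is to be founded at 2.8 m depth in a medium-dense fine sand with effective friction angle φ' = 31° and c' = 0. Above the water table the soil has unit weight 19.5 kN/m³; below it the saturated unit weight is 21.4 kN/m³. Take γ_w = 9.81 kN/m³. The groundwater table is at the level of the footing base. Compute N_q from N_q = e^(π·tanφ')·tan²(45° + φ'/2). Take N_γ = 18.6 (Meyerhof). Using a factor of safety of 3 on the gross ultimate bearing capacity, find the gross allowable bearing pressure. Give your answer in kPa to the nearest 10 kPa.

q_all ≈ 520 kPa

N_q = e^(π·tan31°)·tan²(60.5°) = 20.63.
Overburden at base level: q = 19.5 × 2.8 = 54.6 kPa.
Below the base the soil is submerged, so the ½γBN_γ term uses γ' = 21.4 − 9.81 = 11.59 kN/m³.
Surcharge term q·N_q = 54.6 × 20.631 = 1126.4 kPa; self-weight term 0.5·γ·B·N_γ = 0.5 × 11.59 × 4 × 18.6 = 431.15 kPa.
q_ult = 1126.4 + 431.15 = 1557.6 kPa.
q_all = 1557.6 / 3 = 519.2 kPa.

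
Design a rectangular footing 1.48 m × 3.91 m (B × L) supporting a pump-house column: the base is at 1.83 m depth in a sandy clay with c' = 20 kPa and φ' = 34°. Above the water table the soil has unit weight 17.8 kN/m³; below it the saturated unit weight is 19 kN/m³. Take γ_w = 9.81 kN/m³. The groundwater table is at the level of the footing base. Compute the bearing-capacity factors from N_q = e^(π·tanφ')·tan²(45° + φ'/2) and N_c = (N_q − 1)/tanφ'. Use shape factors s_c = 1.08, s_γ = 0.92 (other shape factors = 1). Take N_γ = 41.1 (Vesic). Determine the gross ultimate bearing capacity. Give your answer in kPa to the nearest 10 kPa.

tan34° = 0.6745, so N_q = e^(π×0.6745)·tan²(62°) = 8.323 × 3.537 = 29.44.
N_c = (29.44 − 1)/tan34° = 42.16.
Overburden at base level: q = 17.8 × 1.83 = 32.574 kPa.
Below the base the soil is submerged, so the ½γBN_γ term uses γ' = 19 − 9.81 = 9.19 kN/m³.
Cohesion term c·N_c·s_c = 20 × 42.164 × 1.08 = 910.74 kPa; surcharge term q·N_q = 32.574 × 29.44 = 958.97 kPa; self-weight term 0.5·γ·B·N_γ·s_γ = 0.5 × 9.19 × 1.48 × 41.1 × 0.92 = 257.14 kPa.
q_ult = 910.74 + 958.97 + 257.14 = 2126.9 kPa.

q_ult ≈ 2130 kPa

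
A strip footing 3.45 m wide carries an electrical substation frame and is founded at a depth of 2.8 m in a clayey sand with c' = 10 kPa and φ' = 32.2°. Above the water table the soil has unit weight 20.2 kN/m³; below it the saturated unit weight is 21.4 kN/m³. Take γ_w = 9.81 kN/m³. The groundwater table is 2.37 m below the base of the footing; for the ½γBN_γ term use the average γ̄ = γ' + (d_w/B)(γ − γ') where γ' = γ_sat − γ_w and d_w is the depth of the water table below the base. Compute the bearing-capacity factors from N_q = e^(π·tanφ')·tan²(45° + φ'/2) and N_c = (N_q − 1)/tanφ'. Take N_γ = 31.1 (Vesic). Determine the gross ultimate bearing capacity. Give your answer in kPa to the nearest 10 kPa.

tan32.2° = 0.6297, so N_q = e^(π×0.6297)·tan²(61.1°) = 7.231 × 3.282 = 23.73.
N_c = (23.73 − 1)/tan32.2° = 36.09.
Overburden at base level: q = 20.2 × 2.8 = 56.56 kPa.
The water table is 2.37 m below the base (< B = 3.45 m), so the ½γBN_γ term uses γ̄ = γ' + (d_w/B)(γ − γ') = 11.59 + (2.37/3.45)(20.2 − 11.59) = 17.505 kN/m³.
Cohesion term c·N_c = 10 × 36.092 = 360.92 kPa; surcharge term q·N_q = 56.56 × 23.728 = 1342.1 kPa; self-weight term 0.5·γ·B·N_γ = 0.5 × 17.505 × 3.45 × 31.1 = 939.08 kPa.
q_ult = 360.92 + 1342.1 + 939.08 = 2642.1 kPa.

q_ult ≈ 2640 kPa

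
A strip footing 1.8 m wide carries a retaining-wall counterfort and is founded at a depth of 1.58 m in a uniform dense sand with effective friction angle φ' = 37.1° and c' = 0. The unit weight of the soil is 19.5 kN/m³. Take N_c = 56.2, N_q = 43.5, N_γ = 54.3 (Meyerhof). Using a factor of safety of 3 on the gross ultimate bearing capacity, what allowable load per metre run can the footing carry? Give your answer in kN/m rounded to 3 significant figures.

Overburden at base level: q = 19.5 × 1.58 = 30.81 kPa.
Surcharge term q·N_q = 30.81 × 43.5 = 1340.2 kPa; self-weight term 0.5·γ·B·N_γ = 0.5 × 19.5 × 1.8 × 54.3 = 952.97 kPa.
q_ult = 1340.2 + 952.97 = 2293.2 kPa.
Gross allowable pressure q_all = 2293.2 / 3 = 764.4 kPa.
Allowable wall load = q_all × B = 764.4 × 1.8 = 1375.9 kN per metre run.

≈ 1380 kN/m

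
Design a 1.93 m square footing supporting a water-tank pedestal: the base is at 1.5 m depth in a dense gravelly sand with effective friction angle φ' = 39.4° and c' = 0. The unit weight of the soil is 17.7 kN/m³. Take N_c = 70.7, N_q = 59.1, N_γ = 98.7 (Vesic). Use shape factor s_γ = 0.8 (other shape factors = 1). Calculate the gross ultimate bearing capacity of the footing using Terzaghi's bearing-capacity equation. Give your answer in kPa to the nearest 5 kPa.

q_ult ≈ 2920 kPa

Effective surcharge at the founding depth q = γ·D_f = 17.7 × 1.5 = 26.55 kPa.
q_ult = q·N_q + 0.5·γ·B·N_γ·s_γ
     = 26.55 × 59.1 + 0.5 × 17.7 × 1.93 × 98.7 × 0.8
     = 1569.1 + 1348.7 = 2917.8 kPa.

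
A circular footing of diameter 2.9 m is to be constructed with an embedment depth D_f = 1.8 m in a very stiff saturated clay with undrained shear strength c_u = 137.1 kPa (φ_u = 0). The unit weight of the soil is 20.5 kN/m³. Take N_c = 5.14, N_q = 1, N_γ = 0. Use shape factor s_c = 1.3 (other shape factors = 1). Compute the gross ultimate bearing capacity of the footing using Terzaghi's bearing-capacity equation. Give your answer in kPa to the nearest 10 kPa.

q_ult ≈ 950 kPa

Overburden at base level: q = 20.5 × 1.8 = 36.9 kPa.
Cohesion term c·N_c·s_c = 137.1 × 5.14 × 1.3 = 916.1 kPa; surcharge term q·N_q = 36.9 × 1 = 36.9 kPa.
q_ult = 916.1 + 36.9 = 953 kPa.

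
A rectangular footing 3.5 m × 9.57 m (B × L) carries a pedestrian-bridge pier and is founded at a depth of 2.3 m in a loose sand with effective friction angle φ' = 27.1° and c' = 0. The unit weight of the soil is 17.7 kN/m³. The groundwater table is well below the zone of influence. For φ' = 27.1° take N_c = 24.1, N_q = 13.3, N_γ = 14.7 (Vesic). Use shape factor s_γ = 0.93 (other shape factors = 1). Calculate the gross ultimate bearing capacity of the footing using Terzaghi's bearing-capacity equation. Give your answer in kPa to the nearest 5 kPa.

Overburden at base level: q = 17.7 × 2.3 = 40.71 kPa.
Surcharge term q·N_q = 40.71 × 13.3 = 541.44 kPa; self-weight term 0.5·γ·B·N_γ·s_γ = 0.5 × 17.7 × 3.5 × 14.7 × 0.93 = 423.46 kPa.
q_ult = 541.44 + 423.46 = 964.9 kPa.

q_ult ≈ 965 kPa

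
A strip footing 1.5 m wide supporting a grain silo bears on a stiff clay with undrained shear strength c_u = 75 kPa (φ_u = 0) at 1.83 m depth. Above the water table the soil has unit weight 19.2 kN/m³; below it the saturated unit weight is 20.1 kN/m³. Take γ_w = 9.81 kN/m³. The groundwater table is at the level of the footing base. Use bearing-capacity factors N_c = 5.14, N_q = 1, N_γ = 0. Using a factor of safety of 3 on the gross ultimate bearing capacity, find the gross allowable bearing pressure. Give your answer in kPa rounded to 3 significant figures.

Effective surcharge at the founding depth q = γ·D_f = 19.2 × 1.83 = 35.136 kPa.
q_ult = c·N_c + q·N_q
     = 75 × 5.14 + 35.136 × 1
     = 385.5 + 35.136 = 420.64 kPa.
q_all = 420.64 / 3 = 140.21 kPa.

q_all ≈ 140 kPa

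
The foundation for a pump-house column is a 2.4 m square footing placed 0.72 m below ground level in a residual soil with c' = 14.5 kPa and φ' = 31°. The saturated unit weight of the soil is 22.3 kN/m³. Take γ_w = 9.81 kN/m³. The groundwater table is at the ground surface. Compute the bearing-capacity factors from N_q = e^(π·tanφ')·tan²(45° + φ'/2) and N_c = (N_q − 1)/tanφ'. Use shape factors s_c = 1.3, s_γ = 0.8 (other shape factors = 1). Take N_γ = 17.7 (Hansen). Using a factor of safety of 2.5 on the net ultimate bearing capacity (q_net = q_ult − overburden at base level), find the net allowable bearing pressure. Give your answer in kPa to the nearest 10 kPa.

N_q = e^(π·tan31°)·tan²(60.5°) = 20.63; N_c = (N_q − 1)/tanφ' = 32.67.
With the water table at the surface the whole profile is submerged: γ' = 22.3 − 9.81 = 12.49 kN/m³, so q = γ'·D_f = 8.9928 kPa; the same γ' applies in the ½γBN_γ term.
q_ult = c·N_c·s_c + q·N_q + 0.5·γ·B·N_γ·s_γ
     = 14.5 × 32.671 × 1.3 + 8.9928 × 20.631 + 0.5 × 12.49 × 2.4 × 17.7 × 0.8
     = 615.85 + 185.53 + 212.23 = 1013.6 kPa.
q_net = 1013.6 − 8.9928 = 1004.6 kPa.
q_all(net) = 1004.6 / 2.5 = 401.85 kPa.

q_all(net) ≈ 400 kPa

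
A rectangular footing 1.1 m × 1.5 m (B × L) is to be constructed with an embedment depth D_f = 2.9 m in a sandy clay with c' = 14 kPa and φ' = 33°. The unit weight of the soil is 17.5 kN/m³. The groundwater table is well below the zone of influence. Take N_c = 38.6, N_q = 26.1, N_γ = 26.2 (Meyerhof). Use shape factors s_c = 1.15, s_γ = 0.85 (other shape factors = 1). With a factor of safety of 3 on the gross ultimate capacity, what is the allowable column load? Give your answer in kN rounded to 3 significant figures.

Overburden at base level: q = 17.5 × 2.9 = 50.75 kPa.
Cohesion term c·N_c·s_c = 14 × 38.6 × 1.15 = 621.46 kPa; surcharge term q·N_q = 50.75 × 26.1 = 1324.6 kPa; self-weight term 0.5·γ·B·N_γ·s_γ = 0.5 × 17.5 × 1.1 × 26.2 × 0.85 = 214.35 kPa.
q_ult = 621.46 + 1324.6 + 214.35 = 2160.4 kPa.
Gross allowable pressure q_all = 2160.4 / 3 = 720.13 kPa.
Footing area = 1.65 m², so allowable column load = 720.13 × 1.65 = 1188.2 kN.

P_all ≈ 1190 kN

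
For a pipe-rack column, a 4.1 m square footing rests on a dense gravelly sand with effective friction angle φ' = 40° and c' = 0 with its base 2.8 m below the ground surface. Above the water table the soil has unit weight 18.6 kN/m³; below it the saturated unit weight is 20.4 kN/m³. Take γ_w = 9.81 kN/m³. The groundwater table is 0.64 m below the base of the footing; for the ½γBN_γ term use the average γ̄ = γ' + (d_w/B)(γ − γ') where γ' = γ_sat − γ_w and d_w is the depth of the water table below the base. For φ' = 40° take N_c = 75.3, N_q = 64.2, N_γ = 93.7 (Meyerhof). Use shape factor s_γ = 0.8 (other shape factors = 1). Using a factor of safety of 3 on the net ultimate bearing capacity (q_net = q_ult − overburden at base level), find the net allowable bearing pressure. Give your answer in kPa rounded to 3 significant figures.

Overburden at base level: q = 18.6 × 2.8 = 52.08 kPa.
The water table is 0.64 m below the base (< B = 4.1 m), so the ½γBN_γ term uses γ̄ = γ' + (d_w/B)(γ − γ') = 10.59 + (0.64/4.1)(18.6 − 10.59) = 11.84 kN/m³.
Surcharge term q·N_q = 52.08 × 64.2 = 3343.5 kPa; self-weight term 0.5·γ·B·N_γ·s_γ = 0.5 × 11.84 × 4.1 × 93.7 × 0.8 = 1819.5 kPa.
q_ult = 3343.5 + 1819.5 = 5163 kPa.
q_net = 5163 − 52.08 = 5110.9 kPa.
q_all(net) = 5110.9 / 3 = 1703.6 kPa.

q_all(net) ≈ 1700 kPa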